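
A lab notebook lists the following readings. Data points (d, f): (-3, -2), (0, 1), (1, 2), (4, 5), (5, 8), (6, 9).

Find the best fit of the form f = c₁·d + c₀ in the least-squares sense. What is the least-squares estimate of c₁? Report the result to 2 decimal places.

c₁ = 1.23

From the data, Σd·d = 87, Σd = 13, Σ1 = 6.
Moment sums: Σd·f = 122, Σf = 23.
Eliminating c₀: 6·(row 1) − 13·(row 2) gives 353·c₁ = 6·122 − 13·23 = 433, so c₁ = 433/353.
Then c₀ = (23 − 13·(433/353))/6 = 415/353.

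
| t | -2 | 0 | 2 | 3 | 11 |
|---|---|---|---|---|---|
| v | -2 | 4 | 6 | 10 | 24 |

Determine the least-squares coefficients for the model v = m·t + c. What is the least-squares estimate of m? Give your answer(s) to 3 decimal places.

m = 1.947

Entries of MᵀM: Σt·t = 138, Σt = 14, Σ1 = 5.
And Σt·v = 310, Σv = 42.
Normal equations: [[138, 14]; [14, 5]]·[m, c]ᵀ = [310, 42]ᵀ.
Eliminating c: 5·(row 1) − 14·(row 2) gives 494·m = 5·310 − 14·42 = 962, so m = 37/19.
Then c = (42 − 14·(37/19))/5 = 56/19.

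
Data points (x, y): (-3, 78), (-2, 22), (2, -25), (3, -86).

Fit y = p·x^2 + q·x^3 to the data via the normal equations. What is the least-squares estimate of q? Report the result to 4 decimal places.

q = -3.0290

Forming AᵀA = [[194, 0]; [0, 1586]] and Aᵀy = [-84, -4804]ᵀ gives AᵀA·[p, q]ᵀ = Aᵀy.
Determinant 194·1586 − 0² = 307684.
p = ((-84)·1586 − 0·(-4804))/307684 = -42/97; q = (194·(-4804) − 0·(-84))/307684 = -2402/793.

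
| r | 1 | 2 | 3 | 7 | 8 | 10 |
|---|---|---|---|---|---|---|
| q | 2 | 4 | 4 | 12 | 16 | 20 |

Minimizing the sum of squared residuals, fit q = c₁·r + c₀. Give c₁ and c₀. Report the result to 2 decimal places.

c₁ = 2.01, c₀ = -0.72

The normal equations are: 227·c₁ + 31·c₀ = 434;  31·c₁ + 6·c₀ = 58.
(Σr·r = 227, Σr = 31, Σ1 = 6, Σr·q = 434, Σq = 58.)
det = 227·6 − 31² = 401.
c₁ = (434·6 − 31·58)/401 = 806/401; c₀ = (227·58 − 31·434)/401 = -288/401.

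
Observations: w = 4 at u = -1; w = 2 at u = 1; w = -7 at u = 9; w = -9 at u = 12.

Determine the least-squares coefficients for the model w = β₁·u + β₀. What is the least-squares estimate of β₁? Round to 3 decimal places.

Sums needed: Σu·u = 227, Σu = 21, Σ1 = 4.
And Σu·w = -173, Σw = -10.
Eliminating β₀: 4·(row 1) − 21·(row 2) gives 467·β₁ = 4·(-173) − 21·(-10) = -482, so β₁ = -482/467.
Then β₀ = ((-10) − 21·(-482/467))/4 = 1363/467.

β₁ = -1.032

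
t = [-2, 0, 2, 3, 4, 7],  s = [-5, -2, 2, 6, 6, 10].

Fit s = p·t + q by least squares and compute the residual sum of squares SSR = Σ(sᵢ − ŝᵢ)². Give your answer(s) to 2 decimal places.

Entries of XᵀX: Σt·t = 82, Σt = 14, Σ1 = 6.
Moment sums: Σt·s = 126, Σs = 17.
Normal equations: [[82, 14]; [14, 6]]·[p, q]ᵀ = [126, 17]ᵀ.
Determinant 82·6 − 14² = 296.
p = (126·6 − 14·17)/296 = 7/4; q = (82·17 − 14·126)/296 = -5/4.
Residuals: -1/4, -3/4, -1/4, 2, 1/4, -1; SSR = 23/4.

SSR = 5.75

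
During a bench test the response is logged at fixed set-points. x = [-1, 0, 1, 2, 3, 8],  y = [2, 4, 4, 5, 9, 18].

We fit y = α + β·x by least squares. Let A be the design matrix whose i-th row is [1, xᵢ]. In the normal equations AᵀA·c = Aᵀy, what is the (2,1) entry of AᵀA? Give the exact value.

13

Row 2 ↔ basis x, column 1 ↔ basis 1, so (AᵀA)_{2,1} = Σᵢ x = (-1)·(1) + (0)·(1) + (1)·(1) + (2)·(1) + (3)·(1) + (8)·(1) = 13.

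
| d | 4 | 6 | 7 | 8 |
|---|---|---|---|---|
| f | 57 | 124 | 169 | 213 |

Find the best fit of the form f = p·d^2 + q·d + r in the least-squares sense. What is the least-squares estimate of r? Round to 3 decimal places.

r = -21.636

The normal equations are: 8049·p + 1135·q + 165·r = 27289;  1135·p + 165·q + 25·r = 3859;  165·p + 25·q + 4·r = 563.
Row-reducing yields p = 27/11, q = 538/55, r = -238/11.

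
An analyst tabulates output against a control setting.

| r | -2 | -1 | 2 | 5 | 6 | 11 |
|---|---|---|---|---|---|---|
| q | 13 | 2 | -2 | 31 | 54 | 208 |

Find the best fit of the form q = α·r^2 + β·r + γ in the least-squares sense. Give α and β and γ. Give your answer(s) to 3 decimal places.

MᵀM·[α, β, γ]ᵀ = Mᵀq reads: 16595·α + 1671·β + 191·γ = 27933;  1671·α + 191·β + 21·γ = 2735;  191·α + 21·β + 6·γ = 306.
(Σr^2·r^2 = 16595, Σr^2·r = 1671, Σr^2 = 191, Σr·r = 191, Σr = 21, Σ1 = 6, Σr^2·q = 27933, Σr·q = 2735, Σq = 306.)
Solving the 3×3 system (Gaussian elimination) gives α = 70410/34573, β = -555598/172865, γ = -446217/172865.

α = 2.037, β = -3.214, γ = -2.581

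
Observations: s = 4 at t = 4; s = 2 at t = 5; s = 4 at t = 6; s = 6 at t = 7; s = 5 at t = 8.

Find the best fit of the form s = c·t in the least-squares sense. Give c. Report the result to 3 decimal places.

MᵀM·[c]ᵀ = Mᵀs reads: 190·c = 132.
Hence c = 132 / 190 ≈ 0.694737.

c = 0.695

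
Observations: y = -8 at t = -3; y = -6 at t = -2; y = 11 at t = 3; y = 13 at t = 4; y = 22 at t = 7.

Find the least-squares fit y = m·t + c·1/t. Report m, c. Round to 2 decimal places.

m = 3.18, c = -0.29

Setting ∂/∂m … = 0 gives: 87·m + 5·c = 275;  5·m + (3917/7056)·c = 1321/84.
(Σt·t = 87, Σt·1/t = 5, Σ1/t·1/t = 3917/7056, Σt·y = 275, Σ1/t·y = 1321/84.)
det = 87·(3917/7056) − 5² = 54793/2352.
m = (275·(3917/7056) − 5·(1321/84))/(54793/2352) = 522355/164379; c = (87·(1321/84) − 5·275)/(54793/2352) = -16044/54793.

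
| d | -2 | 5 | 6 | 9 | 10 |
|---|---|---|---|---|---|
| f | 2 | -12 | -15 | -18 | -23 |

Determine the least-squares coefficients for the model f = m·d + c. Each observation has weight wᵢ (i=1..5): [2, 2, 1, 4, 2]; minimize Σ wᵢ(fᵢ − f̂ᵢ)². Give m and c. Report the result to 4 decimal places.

Entries of AᵀWA: Σwᵢ·d·d = 618, Σwᵢ·d = 68, Σwᵢ·1 = 11.
Right-hand side: Σwᵢ·d·f = -1326, Σwᵢ·f = -153.
So AᵀWA·[m, c]ᵀ = AᵀWf: [[618, 68]; [68, 11]]·[m, c]ᵀ = [-1326, -153]ᵀ.
Δ = 618·11 − 68² = 2174.
m = ((-1326)·11 − 68·(-153))/2174 = -2091/1087; c = (618·(-153) − 68·(-1326))/2174 = -2193/1087.

m = -1.9236, c = -2.0175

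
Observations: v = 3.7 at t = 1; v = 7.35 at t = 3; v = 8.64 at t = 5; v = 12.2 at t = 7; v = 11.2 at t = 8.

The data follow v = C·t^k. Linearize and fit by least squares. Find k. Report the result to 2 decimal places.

Let Y = ln v. Fitting Y = k·ln t + ln C by least squares:
Σln t = 6.7334, Σ(ln t)² = 11.9079, Σln v = 10.3768, Σln t·ln v = 15.5533.
Equations: 11.9079·k + 6.7334·ln C = 15.5533;  6.7334·k + 5·ln C = 10.3768.
Slope k = (n·Σln t·ln v − Σln t·Σln v)/(n·Σ(ln t)² − (Σln t)²) = (5·15.5533 − 6.7334·10.3768)/14.2007 = 0.55600; ln C = (Σln v − k·Σln t)/n = 1.32661.

k = 0.56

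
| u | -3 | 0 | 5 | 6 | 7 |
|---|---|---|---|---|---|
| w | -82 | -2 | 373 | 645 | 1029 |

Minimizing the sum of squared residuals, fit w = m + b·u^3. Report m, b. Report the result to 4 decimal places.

From the data, Σ1 = 5, Σu^3 = 657, Σu^3·u^3 = 180659.
Right-hand side: Σw = 1963, Σu^3·w = 541106.
Normal equations: [[5, 657]; [657, 180659]]·[m, b]ᵀ = [1963, 541106]ᵀ.
Eliminating b: 180659·(row 1) − 657·(row 2) gives 471646·m = 180659·1963 − 657·541106 = -873025, so m = -873025/471646.
Then b = (541106 − 657·(-873025/471646))/180659 = 1415839/471646.

m = -1.8510, b = 3.0019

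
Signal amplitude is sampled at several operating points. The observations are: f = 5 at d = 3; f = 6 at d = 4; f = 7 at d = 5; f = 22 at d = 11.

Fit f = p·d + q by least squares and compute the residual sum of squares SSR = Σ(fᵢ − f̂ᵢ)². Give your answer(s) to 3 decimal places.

The normal equations are: 171·p + 23·q = 316;  23·p + 4·q = 40.
det = 171·4 − 23² = 155.
p = (316·4 − 23·40)/155 = 344/155; q = (171·40 − 23·316)/155 = -428/155.
Residuals: 171/155, -18/155, -207/155, 54/155; SSR = 486/155.

SSR = 3.135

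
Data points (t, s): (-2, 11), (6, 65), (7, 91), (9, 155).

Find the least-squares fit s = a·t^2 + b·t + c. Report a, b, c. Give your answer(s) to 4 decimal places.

Entries of XᵀX: Σt^2·t^2 = 10274, Σt^2·t = 1280, Σt^2 = 170, Σt·t = 170, Σt = 20, Σ1 = 4.
Right-hand side: Σt^2·s = 19398, Σt·s = 2400, Σs = 322.
Solving the 3×3 system (Gaussian elimination) gives a = 669/317, b = -532/317, c = -254/317.

a = 2.1104, b = -1.6782, c = -0.8013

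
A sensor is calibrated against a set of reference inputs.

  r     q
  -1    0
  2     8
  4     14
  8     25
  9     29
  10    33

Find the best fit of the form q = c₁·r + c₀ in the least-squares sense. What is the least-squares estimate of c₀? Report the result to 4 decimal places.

Compute the Gram sums: Σr·r = 266, Σr = 32, Σ1 = 6.
Moment sums: Σr·q = 863, Σq = 109.
AᵀA·[c₁, c₀]ᵀ = Aᵀq becomes [[266, 32]; [32, 6]]·[c₁, c₀]ᵀ = [863, 109]ᵀ.
det = 266·6 − 32² = 572.
c₁ = (863·6 − 32·109)/572 = 65/22; c₀ = (266·109 − 32·863)/572 = 53/22.

c₀ = 2.4091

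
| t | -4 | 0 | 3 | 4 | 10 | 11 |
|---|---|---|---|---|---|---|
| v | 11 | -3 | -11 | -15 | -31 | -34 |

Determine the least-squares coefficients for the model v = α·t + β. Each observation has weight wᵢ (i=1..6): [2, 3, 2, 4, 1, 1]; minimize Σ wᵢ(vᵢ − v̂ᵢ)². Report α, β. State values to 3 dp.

Forming MᵀWM = [[335, 35]; [35, 13]] and MᵀWv = [-1078, -134]ᵀ gives MᵀWM·[α, β]ᵀ = MᵀWv.
Eliminating β: 13·(row 1) − 35·(row 2) gives 3130·α = 13·(-1078) − 35·(-134) = -9324, so α = -4662/1565.
Then β = ((-134) − 35·(-4662/1565))/13 = -716/313.

α = -2.979, β = -2.288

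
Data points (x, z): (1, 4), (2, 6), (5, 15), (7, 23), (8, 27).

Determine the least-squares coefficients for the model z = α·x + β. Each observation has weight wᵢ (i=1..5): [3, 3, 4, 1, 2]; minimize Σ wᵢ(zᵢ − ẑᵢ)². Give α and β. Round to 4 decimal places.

AᵀWA·[α, β]ᵀ = AᵀWz reads: 292·α + 52·β = 941;  52·α + 13·β = 167.
Eliminating β: 13·(row 1) − 52·(row 2) gives 1092·α = 13·941 − 52·167 = 3549, so α = 13/4.
Then β = (167 − 52·(13/4))/13 = -2/13.

α = 3.2500, β = -0.1538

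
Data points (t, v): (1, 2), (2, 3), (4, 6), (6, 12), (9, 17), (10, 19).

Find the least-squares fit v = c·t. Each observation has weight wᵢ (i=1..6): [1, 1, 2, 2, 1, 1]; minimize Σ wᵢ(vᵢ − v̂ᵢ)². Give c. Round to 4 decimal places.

The normal system AᵀWA·[c]ᵀ = AᵀWv is [[290]]·[c]ᵀ = [543]ᵀ.
c = 543/290 = 1.87241.

c = 1.8724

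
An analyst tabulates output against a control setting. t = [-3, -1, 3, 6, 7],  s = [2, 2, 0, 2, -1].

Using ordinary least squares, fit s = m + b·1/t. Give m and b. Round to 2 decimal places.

m = 0.79, b = -1.52

Setting ∂/∂m … = 0 gives: 5·m + (-29/42)·b = 5;  (-29/42)·m + (249/196)·b = -52/21.
(Σ1 = 5, Σ1/t = -29/42, Σ1/t·1/t = 249/196, Σs = 5, Σ1/t·s = -52/21.)
Δ = 5·(249/196) − (-29/42)² = 2591/441.
m = (5·(249/196) − (-29/42)·(-52/21))/(2591/441) = 8189/10364; b = (5·(-52/21) − (-29/42)·5)/(2591/441) = -7875/5182.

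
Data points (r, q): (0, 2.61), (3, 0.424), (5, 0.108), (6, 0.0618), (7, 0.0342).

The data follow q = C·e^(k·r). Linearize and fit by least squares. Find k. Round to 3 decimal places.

Linearized form: ln q = k·r + ln C. From the 5 transformed points,
XᵀX = [[119.0000, 21.0000]; [21.0000, 5]], rhs = [-54.0340, -8.2837]ᵀ  (here Σr = 21.0000, Σ(r)² = 119.0000, Σln q = -8.2837, Σr·ln q = -54.0340).
Δ = 119.0000·5 − (21.0000)² = 154.0000; k = (-54.0340·5 − 21.0000·-8.2837)/154.0000 = -0.62476, ln C = (119.0000·-8.2837 − 21.0000·-54.0340)/154.0000 = 0.96725.

k = -0.625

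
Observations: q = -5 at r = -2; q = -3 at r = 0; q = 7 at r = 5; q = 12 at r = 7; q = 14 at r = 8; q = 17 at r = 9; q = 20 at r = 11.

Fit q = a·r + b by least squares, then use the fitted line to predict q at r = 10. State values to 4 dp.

q̂ = 18.0664

The normal equations are: 344·a + 38·b = 614;  38·a + 7·b = 62.
Eliminating b: 7·(row 1) − 38·(row 2) gives 964·a = 7·614 − 38·62 = 1942, so a = 971/482.
Then b = (62 − 38·(971/482))/7 = -501/241.
At r = 10: q̂ = (971/482)·(10) + (-501/241)·(1) = 4354/241.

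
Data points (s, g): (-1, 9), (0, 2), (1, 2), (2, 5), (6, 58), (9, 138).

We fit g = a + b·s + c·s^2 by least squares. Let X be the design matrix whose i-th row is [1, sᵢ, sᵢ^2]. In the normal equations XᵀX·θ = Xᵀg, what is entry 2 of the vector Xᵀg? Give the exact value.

Entry 2 ↔ basis s, so (Xᵀg)_{2} = Σᵢ (s)·gᵢ = (-1)·(9) + (0)·(2) + (1)·(2) + (2)·(5) + (6)·(58) + (9)·(138) = 1593.

1593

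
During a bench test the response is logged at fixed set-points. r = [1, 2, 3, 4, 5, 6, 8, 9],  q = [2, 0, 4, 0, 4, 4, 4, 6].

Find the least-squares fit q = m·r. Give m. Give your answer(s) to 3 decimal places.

m = 0.610

Sums needed: Σr·r = 236.
And Σr·q = 144.
Normal equations: [[236]]·[m]ᵀ = [144]ᵀ.
m = 144/236 = 0.610169.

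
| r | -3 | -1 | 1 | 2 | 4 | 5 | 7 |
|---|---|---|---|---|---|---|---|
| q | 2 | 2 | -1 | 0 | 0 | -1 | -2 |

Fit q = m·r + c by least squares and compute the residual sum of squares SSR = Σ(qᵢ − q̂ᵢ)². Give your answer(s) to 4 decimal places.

Entries of XᵀX: Σr·r = 105, Σr = 15, Σ1 = 7.
For Xᵀq: Σr·q = -28, Σq = 0.
So XᵀX·[m, c]ᵀ = Xᵀq: [[105, 15]; [15, 7]]·[m, c]ᵀ = [-28, 0]ᵀ.
Eliminating c: 7·(row 1) − 15·(row 2) gives 510·m = 7·(-28) − 15·0 = -196, so m = -98/255.
Then c = (0 − 15·(-98/255))/7 = 14/17.
Residuals: 2/85, 202/255, -367/255, -14/255, 182/255, 5/51, -2/15; SSR = 826/255.

SSR = 3.2392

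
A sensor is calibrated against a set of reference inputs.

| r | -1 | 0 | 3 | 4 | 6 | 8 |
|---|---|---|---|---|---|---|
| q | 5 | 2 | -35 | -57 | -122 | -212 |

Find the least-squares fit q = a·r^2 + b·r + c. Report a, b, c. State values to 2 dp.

a = -2.89, b = -3.69, c = 3.16

Sums needed: Σr^2·r^2 = 5730, Σr^2·r = 818, Σr^2 = 126, Σr·r = 126, Σr = 20, Σ1 = 6.
Right-hand side: Σr^2·q = -19182, Σr·q = -2766, Σq = -419.
So AᵀA·[a, b, c]ᵀ = Aᵀq: [[5730, 818, 126]; [818, 126, 20]; [126, 20, 6]]·[a, b, c]ᵀ = [-19182, -2766, -419]ᵀ.
Row-reducing yields a = -21319/7374, b = -9059/2458, c = 11669/3687.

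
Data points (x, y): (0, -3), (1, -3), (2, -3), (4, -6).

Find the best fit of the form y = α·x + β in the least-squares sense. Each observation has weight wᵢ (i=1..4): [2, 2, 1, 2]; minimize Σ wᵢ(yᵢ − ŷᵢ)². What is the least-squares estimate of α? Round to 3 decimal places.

Setting ∂/∂α … = 0 gives: 38·α + 12·β = -60;  12·α + 7·β = -27.
Δ = 38·7 − 12² = 122.
α = ((-60)·7 − 12·(-27))/122 = -48/61; β = (38·(-27) − 12·(-60))/122 = -153/61.

α = -0.787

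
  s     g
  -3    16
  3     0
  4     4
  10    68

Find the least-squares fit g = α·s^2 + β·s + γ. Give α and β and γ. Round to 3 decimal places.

α = 0.952, β = -2.667, γ = -0.571

Forming AᵀA = [[10418, 1064, 134]; [1064, 134, 14]; [134, 14, 4]] and Aᵀg = [7008, 648, 88]ᵀ gives AᵀA·[α, β, γ]ᵀ = Aᵀg.
Row-reducing yields α = 20/21, β = -8/3, γ = -4/7.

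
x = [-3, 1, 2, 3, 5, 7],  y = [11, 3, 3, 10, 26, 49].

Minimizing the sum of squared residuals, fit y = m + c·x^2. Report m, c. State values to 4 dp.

From the data, Σ1 = 6, Σx^2 = 97, Σx^2·x^2 = 3205.
For Aᵀy: Σy = 102, Σx^2·y = 3255.
Eliminating c: 3205·(row 1) − 97·(row 2) gives 9821·m = 3205·102 − 97·3255 = 11175, so m = 11175/9821.
Then c = (3255 − 97·(11175/9821))/3205 = 9636/9821.

m = 1.1379, c = 0.9812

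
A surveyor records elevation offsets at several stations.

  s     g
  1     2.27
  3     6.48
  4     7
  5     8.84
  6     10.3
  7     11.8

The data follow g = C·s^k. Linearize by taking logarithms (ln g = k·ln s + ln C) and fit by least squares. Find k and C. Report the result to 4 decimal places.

With ln gᵢ as the transformed response and ln sᵢ as the regressor:
Σln s = 7.8320, Σ(ln s)² = 12.7160, Σln g = 11.6139, Σln s·ln g = 17.2394.
Normal system: [[12.7160, 7.8320]; [7.8320, 6]]·[k, ln C]ᵀ = [17.2394, 11.6139]ᵀ.
Slope k = (n·Σln s·ln g − Σln s·Σln g)/(n·Σ(ln s)² − (Σln s)²) = (6·17.2394 − 7.8320·11.6139)/14.9557 = 0.83418; ln C = (Σln g − k·Σln s)/n = 0.84678, so C = exp(0.84678) = 2.33212.

k = 0.8342, C = 2.3321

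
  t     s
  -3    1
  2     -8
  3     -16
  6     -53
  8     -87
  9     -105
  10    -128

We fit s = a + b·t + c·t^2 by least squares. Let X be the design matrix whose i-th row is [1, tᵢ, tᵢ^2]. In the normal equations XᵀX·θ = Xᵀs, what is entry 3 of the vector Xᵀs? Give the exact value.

Entry 3 ↔ basis t^2, so (Xᵀs)_{3} = Σᵢ (t^2)·sᵢ = (9)·(1) + (4)·(-8) + (9)·(-16) + (36)·(-53) + (64)·(-87) + (81)·(-105) + (100)·(-128) = -28948.

-28948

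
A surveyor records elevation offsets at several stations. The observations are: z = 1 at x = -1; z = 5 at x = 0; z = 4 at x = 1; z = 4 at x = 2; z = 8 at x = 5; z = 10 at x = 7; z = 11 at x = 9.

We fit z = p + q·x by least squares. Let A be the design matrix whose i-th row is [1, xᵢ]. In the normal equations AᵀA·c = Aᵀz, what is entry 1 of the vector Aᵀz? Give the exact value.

Entry 1 ↔ basis 1, so (Aᵀz)_{1} = Σᵢ zᵢ = (1)·(1) + (1)·(5) + (1)·(4) + (1)·(4) + (1)·(8) + (1)·(10) + (1)·(11) = 43.

43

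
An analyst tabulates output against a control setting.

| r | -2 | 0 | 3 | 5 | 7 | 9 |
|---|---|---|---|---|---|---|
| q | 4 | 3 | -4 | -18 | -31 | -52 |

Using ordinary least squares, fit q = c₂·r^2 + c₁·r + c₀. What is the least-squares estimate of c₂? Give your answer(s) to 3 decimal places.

From the data, Σr^2·r^2 = 9684, Σr^2·r = 1216, Σr^2 = 168, Σr·r = 168, Σr = 22, Σ1 = 6.
For Aᵀq: Σr^2·q = -6201, Σr·q = -795, Σq = -98.
So AᵀA·[c₂, c₁, c₀]ᵀ = Aᵀq: [[9684, 1216, 168]; [1216, 168, 22]; [168, 22, 6]]·[c₂, c₁, c₀]ᵀ = [-6201, -795, -98]ᵀ.
Inverting the 3×3 Gram matrix, [c₂, c₁, c₀]ᵀ = [-60767/112380, -4771/3746, 195373/56190]ᵀ.

c₂ = -0.541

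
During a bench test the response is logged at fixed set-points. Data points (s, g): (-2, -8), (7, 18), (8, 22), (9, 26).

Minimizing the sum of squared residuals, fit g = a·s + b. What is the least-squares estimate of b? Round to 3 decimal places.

Setting ∂/∂a … = 0 gives: 198·a + 22·b = 552;  22·a + 4·b = 58.
det = 198·4 − 22² = 308.
a = (552·4 − 22·58)/308 = 233/77; b = (198·58 − 22·552)/308 = -15/7.

b = -2.143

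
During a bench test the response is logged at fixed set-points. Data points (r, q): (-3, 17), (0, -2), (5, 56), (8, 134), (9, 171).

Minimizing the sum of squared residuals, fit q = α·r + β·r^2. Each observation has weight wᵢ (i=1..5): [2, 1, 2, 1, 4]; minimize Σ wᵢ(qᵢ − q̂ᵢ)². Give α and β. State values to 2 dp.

From the data, Σwᵢ·r·r = 456, Σwᵢ·r·r^2 = 3624, Σwᵢ·r^2·r^2 = 31752.
Moment sums: Σwᵢ·r·q = 7686, Σwᵢ·r^2·q = 67086.
So MᵀWM·[α, β]ᵀ = MᵀWq: [[456, 3624]; [3624, 31752]]·[α, β]ᵀ = [7686, 67086]ᵀ.
det = 456·31752 − 3624² = 1345536.
α = (7686·31752 − 3624·67086)/1345536 = 201/292; β = (456·67086 − 3624·7686)/1345536 = 297/146.

α = 0.69, β = 2.03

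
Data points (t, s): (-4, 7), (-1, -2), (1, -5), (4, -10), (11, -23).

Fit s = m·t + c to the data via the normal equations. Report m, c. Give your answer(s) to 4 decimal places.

Sums needed: Σt·t = 155, Σt = 11, Σ1 = 5.
For Xᵀs: Σt·s = -324, Σs = -33.
Normal equations: [[155, 11]; [11, 5]]·[m, c]ᵀ = [-324, -33]ᵀ.
Eliminating c: 5·(row 1) − 11·(row 2) gives 654·m = 5·(-324) − 11·(-33) = -1257, so m = -419/218.
Then c = ((-33) − 11·(-419/218))/5 = -517/218.

m = -1.9220, c = -2.3716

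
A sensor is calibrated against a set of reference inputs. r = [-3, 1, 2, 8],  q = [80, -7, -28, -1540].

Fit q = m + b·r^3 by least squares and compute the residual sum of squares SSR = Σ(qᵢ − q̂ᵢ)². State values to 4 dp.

The normal system XᵀX·[m, b]ᵀ = Xᵀq is [[4, 494]; [494, 262938]]·[m, b]ᵀ = [-1495, -790871]ᵀ.
Eliminating b: 262938·(row 1) − 494·(row 2) gives 807716·m = 262938·(-1495) − 494·(-790871) = -2402036, so m = -6599/2219.
Then b = ((-790871) − 494·(-6599/2219))/262938 = -173211/57694.
Residuals: 15771/8242, -8439/8242, -4155/4121, 489/4121; SSR = 47313/8242.

SSR = 5.7405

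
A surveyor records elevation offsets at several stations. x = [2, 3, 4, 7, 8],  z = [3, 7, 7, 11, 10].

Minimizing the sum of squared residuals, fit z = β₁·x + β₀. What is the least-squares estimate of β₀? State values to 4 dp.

Sums needed: Σx·x = 142, Σx = 24, Σ1 = 5.
Moment sums: Σx·z = 212, Σz = 38.
Eliminating β₀: 5·(row 1) − 24·(row 2) gives 134·β₁ = 5·212 − 24·38 = 148, so β₁ = 74/67.
Then β₀ = (38 − 24·(74/67))/5 = 154/67.

β₀ = 2.2985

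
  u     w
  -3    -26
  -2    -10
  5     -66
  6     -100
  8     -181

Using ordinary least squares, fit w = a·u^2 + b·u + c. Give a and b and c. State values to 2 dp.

Normal-equation sums: Σu^2·u^2 = 6114, Σu^2·u = 818, Σu^2 = 138, Σu·u = 138, Σu = 14, Σ1 = 5.
Moment sums: Σu^2·w = -17108, Σu·w = -2280, Σw = -383.
So MᵀM·[a, b, c]ᵀ = Mᵀw: [[6114, 818, 138]; [818, 138, 14]; [138, 14, 5]]·[a, b, c]ᵀ = [-17108, -2280, -383]ᵀ.
Inverting the 3×3 Gram matrix, [a, b, c]ᵀ = [-2997/997, 11780/12961, 49527/12961]ᵀ.

a = -3.01, b = 0.91, c = 3.82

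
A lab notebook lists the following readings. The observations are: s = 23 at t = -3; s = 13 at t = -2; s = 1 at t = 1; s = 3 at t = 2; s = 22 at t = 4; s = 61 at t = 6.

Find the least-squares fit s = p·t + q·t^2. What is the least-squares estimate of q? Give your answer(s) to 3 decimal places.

The normal equations are: 70·p + 254·q = 366;  254·p + 1666·q = 2820.
Eliminating q: 1666·(row 1) − 254·(row 2) gives 52104·p = 1666·366 − 254·2820 = -106524, so p = -8877/4342.
Then q = (2820 − 254·(-8877/4342))/1666 = 8703/4342.

q = 2.004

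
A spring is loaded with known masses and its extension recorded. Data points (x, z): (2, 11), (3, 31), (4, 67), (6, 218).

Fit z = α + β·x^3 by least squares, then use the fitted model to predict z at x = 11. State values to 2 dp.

Setting ∂/∂α … = 0 gives: 4·α + 315·β = 327;  315·α + 51545·β = 52301.
Eliminating β: 51545·(row 1) − 315·(row 2) gives 106955·α = 51545·327 − 315·52301 = 380400, so α = 76080/21391.
Then β = (52301 − 315·(76080/21391))/51545 = 106199/106955.
At x = 11: ẑ = (76080/21391)·(1) + (106199/106955)·(1331) = 141731269/106955.

ẑ = 1325.15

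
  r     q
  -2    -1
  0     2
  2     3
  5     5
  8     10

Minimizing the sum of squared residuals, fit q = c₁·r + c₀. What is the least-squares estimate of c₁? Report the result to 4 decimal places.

Setting ∂/∂c₁ … = 0 gives: 97·c₁ + 13·c₀ = 113;  13·c₁ + 5·c₀ = 19.
(Σr·r = 97, Σr = 13, Σ1 = 5, Σr·q = 113, Σq = 19.)
Δ = 97·5 − 13² = 316.
c₁ = (113·5 − 13·19)/316 = 159/158; c₀ = (97·19 − 13·113)/316 = 187/158.

c₁ = 1.0063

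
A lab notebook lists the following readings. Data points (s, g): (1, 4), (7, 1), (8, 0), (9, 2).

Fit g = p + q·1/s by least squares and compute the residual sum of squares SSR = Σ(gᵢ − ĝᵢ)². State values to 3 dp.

SSR = 2.101

Sums needed: Σ1 = 4, Σ1/s = 695/504, Σ1/s·1/s = 266305/254016.
Moment sums: Σg = 7, Σ1/s·g = 275/63.
AᵀA·[p, q]ᵀ = Aᵀg becomes [[4, 695/504]; [695/504, 266305/254016]]·[p, q]ᵀ = [7, 275/63]ᵀ.
det = 4·(266305/254016) − (695/504)² = 194065/84672.
p = (7·(266305/254016) − (695/504)·(275/63))/(194065/84672) = 67027/116439; q = (4·(275/63) − (695/504)·7)/(194065/84672) = 132216/38813.
Residuals: 2081/116439, -196/3147, -116608/116439, 40593/38813; SSR = 244630/116439.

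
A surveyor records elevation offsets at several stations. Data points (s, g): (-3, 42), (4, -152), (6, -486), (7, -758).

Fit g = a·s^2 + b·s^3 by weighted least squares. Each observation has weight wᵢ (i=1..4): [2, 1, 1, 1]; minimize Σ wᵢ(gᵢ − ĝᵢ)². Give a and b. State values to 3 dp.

a = -1.409, b = -2.011

Normal-equation sums: Σwᵢ·s^2·s^2 = 4115, Σwᵢ·s^2·s^3 = 25121, Σwᵢ·s^3·s^3 = 169859.
For MᵀWg: Σwᵢ·s^2·g = -56314, Σwᵢ·s^3·g = -376966.
Normal equations: [[4115, 25121]; [25121, 169859]]·[a, b]ᵀ = [-56314, -376966]ᵀ.
Eliminating b: 169859·(row 1) − 25121·(row 2) gives 67905144·a = 169859·(-56314) − 25121·(-376966) = -95676840, so a = -1328845/943127.
Then b = ((-376966) − 25121·(-1328845/943127))/169859 = -1896543/943127.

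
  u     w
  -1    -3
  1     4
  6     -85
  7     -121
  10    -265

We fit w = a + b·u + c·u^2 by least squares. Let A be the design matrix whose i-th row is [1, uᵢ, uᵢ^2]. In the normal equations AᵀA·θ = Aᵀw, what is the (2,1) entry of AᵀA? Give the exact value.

Row 2 ↔ basis u, column 1 ↔ basis 1, so (AᵀA)_{2,1} = Σᵢ u = (-1)·(1) + (1)·(1) + (6)·(1) + (7)·(1) + (10)·(1) = 23.

23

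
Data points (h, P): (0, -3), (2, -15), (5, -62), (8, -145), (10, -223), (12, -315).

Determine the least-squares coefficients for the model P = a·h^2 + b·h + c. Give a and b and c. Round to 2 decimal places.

Setting ∂/∂a … = 0 gives: 35473·a + 3373·b + 337·c = -78550;  3373·a + 337·b + 37·c = -7510;  337·a + 37·b + 6·c = -763.
(Σh^2·h^2 = 35473, Σh^2·h = 3373, Σh^2 = 337, Σh·h = 337, Σh = 37, Σ1 = 6, Σh^2·P = -78550, Σh·P = -7510, ΣP = -763.)
Inverting the 3×3 Gram matrix, [a, b, c]ᵀ = [-63249/31009, -46660/31009, -103089/31009]ᵀ.

a = -2.04, b = -1.50, c = -3.32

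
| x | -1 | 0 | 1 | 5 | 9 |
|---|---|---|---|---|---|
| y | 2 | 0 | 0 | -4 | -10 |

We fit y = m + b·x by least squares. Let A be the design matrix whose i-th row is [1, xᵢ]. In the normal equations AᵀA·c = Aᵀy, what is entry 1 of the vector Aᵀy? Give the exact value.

Entry 1 ↔ basis 1, so (Aᵀy)_{1} = Σᵢ yᵢ = (1)·(2) + (1)·(0) + (1)·(0) + (1)·(-4) + (1)·(-10) = -12.

-12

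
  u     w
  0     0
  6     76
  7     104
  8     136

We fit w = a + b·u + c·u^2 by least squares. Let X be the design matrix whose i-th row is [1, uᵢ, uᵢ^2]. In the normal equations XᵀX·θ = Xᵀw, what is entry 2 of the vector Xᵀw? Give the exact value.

2272

Entry 2 ↔ basis u, so (Xᵀw)_{2} = Σᵢ (u)·wᵢ = (0)·(0) + (6)·(76) + (7)·(104) + (8)·(136) = 2272.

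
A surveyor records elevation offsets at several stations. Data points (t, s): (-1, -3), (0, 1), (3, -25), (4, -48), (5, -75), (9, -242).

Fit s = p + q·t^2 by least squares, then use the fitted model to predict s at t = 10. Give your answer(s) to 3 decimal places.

Setting ∂/∂p … = 0 gives: 6·p + 132·q = -392;  132·p + 7524·q = -22473.
Eliminating q: 7524·(row 1) − 132·(row 2) gives 27720·p = 7524·(-392) − 132·(-22473) = 17028, so p = 43/70.
Then q = ((-22473) − 132·(43/70))/7524 = -1259/420.
At t = 10: ŝ = (43/70)·(1) + (-1259/420)·(100) = -62821/210.

ŝ = -299.148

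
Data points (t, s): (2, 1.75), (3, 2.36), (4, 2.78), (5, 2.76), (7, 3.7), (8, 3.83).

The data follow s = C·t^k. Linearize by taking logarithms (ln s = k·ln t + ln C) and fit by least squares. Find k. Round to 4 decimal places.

Let Y = ln s. Fitting Y = k·ln t + ln C by least squares:
Sums: Σln t = 8.8128, Σ(ln t)² = 14.3101, Σln s = 6.1072, Σln t·ln s = 9.7209.
Normal system: [[14.3101, 8.8128]; [8.8128, 6]]·[k, ln C]ᵀ = [9.7209, 6.1072]ᵀ.
Slope k = (n·Σln t·ln s − Σln t·Σln s)/(n·Σ(ln t)² − (Σln t)²) = (6·9.7209 − 8.8128·6.1072)/8.1947 = 0.54963; ln C = (Σln s − k·Σln t)/n = 0.21056.

k = 0.5496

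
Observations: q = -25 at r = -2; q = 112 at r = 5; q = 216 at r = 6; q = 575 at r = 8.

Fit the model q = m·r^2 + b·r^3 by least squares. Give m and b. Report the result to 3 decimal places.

m = -3.026, b = 1.502

Sums needed: Σr^2·r^2 = 6033, Σr^2·r^3 = 43637, Σr^3·r^3 = 324489.
For Mᵀq: Σr^2·q = 47276, Σr^3·q = 355256.
So MᵀM·[m, b]ᵀ = Mᵀq: [[6033, 43637]; [43637, 324489]]·[m, b]ᵀ = [47276, 355256]ᵀ.
Eliminating b: 324489·(row 1) − 43637·(row 2) gives 53454368·m = 324489·47276 − 43637·355256 = -161764108, so m = -3676457/1214872.
Then b = (355256 − 43637·(-3676457/1214872))/324489 = 1824469/1214872.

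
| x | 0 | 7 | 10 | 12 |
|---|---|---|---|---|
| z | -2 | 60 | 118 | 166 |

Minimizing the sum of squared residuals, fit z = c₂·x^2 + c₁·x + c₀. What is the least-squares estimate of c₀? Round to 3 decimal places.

c₀ = -2.026

From the data, Σx^2·x^2 = 33137, Σx^2·x = 3071, Σx^2 = 293, Σx·x = 293, Σx = 29, Σ1 = 4.
Moment sums: Σx^2·z = 38644, Σx·z = 3592, Σz = 342.
Inverting the 3×3 Gram matrix, [c₂, c₁, c₀]ᵀ = [2384/2325, 3982/2325, -314/155]ᵀ.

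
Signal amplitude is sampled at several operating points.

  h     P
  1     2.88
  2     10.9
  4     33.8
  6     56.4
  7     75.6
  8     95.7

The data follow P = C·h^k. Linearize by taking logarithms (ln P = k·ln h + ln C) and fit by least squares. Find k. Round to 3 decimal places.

k = 1.649

Let Y = ln P. Fitting Y = k·ln h + ln C by least squares:
Σln h = 7.8966, Σ(ln h)² = 13.7233, Σln P = 19.8862, Σln h·ln P = 31.6631.
Normal system: [[13.7233, 7.8966]; [7.8966, 6]]·[k, ln C]ᵀ = [31.6631, 19.8862]ᵀ.
Δ = 13.7233·6 − (7.8966)² = 19.9843; k = (31.6631·6 − 7.8966·19.8862)/19.9843 = 1.64862, ln C = (13.7233·19.8862 − 7.8966·31.6631)/19.9843 = 1.14462.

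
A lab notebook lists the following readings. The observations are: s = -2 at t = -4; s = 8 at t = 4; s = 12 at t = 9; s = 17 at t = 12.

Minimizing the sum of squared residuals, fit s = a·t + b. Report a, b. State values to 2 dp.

Entries of AᵀA: Σt·t = 257, Σt = 21, Σ1 = 4.
Right-hand side: Σt·s = 352, Σs = 35.
Eliminating b: 4·(row 1) − 21·(row 2) gives 587·a = 4·352 − 21·35 = 673, so a = 673/587.
Then b = (35 − 21·(673/587))/4 = 1603/587.

a = 1.15, b = 2.73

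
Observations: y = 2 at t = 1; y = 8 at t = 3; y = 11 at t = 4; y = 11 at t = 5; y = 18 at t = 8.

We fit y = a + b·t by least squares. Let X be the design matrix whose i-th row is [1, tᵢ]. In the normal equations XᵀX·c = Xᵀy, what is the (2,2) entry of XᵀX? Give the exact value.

115

Row 2 ↔ basis t, column 2 ↔ basis t, so (XᵀX)_{2,2} = Σᵢ (t)·(t) = (1)·(1) + (3)·(3) + (4)·(4) + (5)·(5) + (8)·(8) = 115.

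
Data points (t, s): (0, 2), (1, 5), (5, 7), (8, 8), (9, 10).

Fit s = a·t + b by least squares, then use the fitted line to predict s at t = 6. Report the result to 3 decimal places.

ŝ = 7.405

Normal-equation sums: Σt·t = 171, Σt = 23, Σ1 = 5.
Moment sums: Σt·s = 194, Σs = 32.
So MᵀM·[a, b]ᵀ = Mᵀs: [[171, 23]; [23, 5]]·[a, b]ᵀ = [194, 32]ᵀ.
Eliminating b: 5·(row 1) − 23·(row 2) gives 326·a = 5·194 − 23·32 = 234, so a = 117/163.
Then b = (32 − 23·(117/163))/5 = 505/163.
At t = 6: ŝ = (117/163)·(6) + (505/163)·(1) = 1207/163.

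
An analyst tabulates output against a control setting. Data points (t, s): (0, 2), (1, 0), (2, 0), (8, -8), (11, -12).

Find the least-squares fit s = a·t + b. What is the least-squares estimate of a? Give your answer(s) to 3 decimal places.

a = -1.253

Entries of MᵀM: Σt·t = 190, Σt = 22, Σ1 = 5.
And Σt·s = -196, Σs = -18.
MᵀM·[a, b]ᵀ = Mᵀs becomes [[190, 22]; [22, 5]]·[a, b]ᵀ = [-196, -18]ᵀ.
Eliminating b: 5·(row 1) − 22·(row 2) gives 466·a = 5·(-196) − 22·(-18) = -584, so a = -292/233.
Then b = ((-18) − 22·(-292/233))/5 = 446/233.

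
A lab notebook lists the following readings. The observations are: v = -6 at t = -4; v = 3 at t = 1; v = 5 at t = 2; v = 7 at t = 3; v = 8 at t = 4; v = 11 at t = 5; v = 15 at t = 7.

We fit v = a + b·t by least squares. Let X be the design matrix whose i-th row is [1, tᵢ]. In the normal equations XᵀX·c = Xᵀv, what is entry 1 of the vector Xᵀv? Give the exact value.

Entry 1 ↔ basis 1, so (Xᵀv)_{1} = Σᵢ vᵢ = (1)·(-6) + (1)·(3) + (1)·(5) + (1)·(7) + (1)·(8) + (1)·(11) + (1)·(15) = 43.

43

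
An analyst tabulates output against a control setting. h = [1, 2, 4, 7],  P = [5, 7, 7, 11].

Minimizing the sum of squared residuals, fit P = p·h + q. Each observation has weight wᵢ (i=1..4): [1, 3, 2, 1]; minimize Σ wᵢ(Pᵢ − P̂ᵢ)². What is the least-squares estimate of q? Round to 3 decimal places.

q = 4.793

Compute the Gram sums: Σwᵢ·h·h = 94, Σwᵢ·h = 22, Σwᵢ·1 = 7.
Moment sums: Σwᵢ·h·P = 180, Σwᵢ·P = 51.
So AᵀWA·[p, q]ᵀ = AᵀWP: [[94, 22]; [22, 7]]·[p, q]ᵀ = [180, 51]ᵀ.
Determinant 94·7 − 22² = 174.
p = (180·7 − 22·51)/174 = 23/29; q = (94·51 − 22·180)/174 = 139/29.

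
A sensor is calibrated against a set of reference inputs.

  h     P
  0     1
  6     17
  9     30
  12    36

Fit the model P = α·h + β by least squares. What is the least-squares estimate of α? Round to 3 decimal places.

α = 3.010

Normal-equation sums: Σh·h = 261, Σh = 27, Σ1 = 4.
Moment sums: Σh·P = 804, ΣP = 84.
XᵀX·[α, β]ᵀ = XᵀP becomes [[261, 27]; [27, 4]]·[α, β]ᵀ = [804, 84]ᵀ.
Determinant 261·4 − 27² = 315.
α = (804·4 − 27·84)/315 = 316/105; β = (261·84 − 27·804)/315 = 24/35.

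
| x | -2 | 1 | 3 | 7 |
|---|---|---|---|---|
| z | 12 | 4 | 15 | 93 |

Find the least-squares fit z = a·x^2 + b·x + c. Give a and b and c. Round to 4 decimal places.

a = 2.0359, b = -1.2501, c = 1.7474

Entries of AᵀA: Σx^2·x^2 = 2499, Σx^2·x = 363, Σx^2 = 63, Σx·x = 63, Σx = 9, Σ1 = 4.
Moment sums: Σx^2·z = 4744, Σx·z = 676, Σz = 124.
AᵀA·[a, b, c]ᵀ = Aᵀz becomes [[2499, 363, 63]; [363, 63, 9]; [63, 9, 4]]·[a, b, c]ᵀ = [4744, 676, 124]ᵀ.
Solving the 3×3 system (Gaussian elimination) gives a = 10493/5154, b = -6443/5154, c = 1501/859.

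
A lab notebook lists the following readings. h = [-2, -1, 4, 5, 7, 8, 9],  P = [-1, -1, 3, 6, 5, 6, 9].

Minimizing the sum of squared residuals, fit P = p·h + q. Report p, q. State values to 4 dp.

p = 0.8372, q = 0.2692

Compute the Gram sums: Σh·h = 240, Σh = 30, Σ1 = 7.
And Σh·P = 209, ΣP = 27.
Normal equations: [[240, 30]; [30, 7]]·[p, q]ᵀ = [209, 27]ᵀ.
Determinant 240·7 − 30² = 780.
p = (209·7 − 30·27)/780 = 653/780; q = (240·27 − 30·209)/780 = 7/26.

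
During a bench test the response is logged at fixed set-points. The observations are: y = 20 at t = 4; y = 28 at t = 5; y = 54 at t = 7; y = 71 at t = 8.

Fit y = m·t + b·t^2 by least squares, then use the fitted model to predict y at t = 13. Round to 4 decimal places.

ŷ = 180.6268

Compute the Gram sums: Σt·t = 154, Σt·t^2 = 1044, Σt^2·t^2 = 7378.
Right-hand side: Σt·y = 1166, Σt^2·y = 8210.
Δ = 154·7378 − 1044² = 46276.
m = (1166·7378 − 1044·8210)/46276 = 7877/11569; b = (154·8210 − 1044·1166)/46276 = 11759/11569.
At t = 13: ŷ = (7877/11569)·(13) + (11759/11569)·(169) = 2089672/11569.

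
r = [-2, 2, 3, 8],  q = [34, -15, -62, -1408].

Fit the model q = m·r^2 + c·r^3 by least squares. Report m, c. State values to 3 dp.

Forming XᵀX = [[4209, 33011]; [33011, 263001]] and Xᵀq = [-90594, -722962]ᵀ gives XᵀX·[m, c]ᵀ = Xᵀq.
Δ = 4209·263001 − 33011² = 17245088.
m = ((-90594)·263001 − 33011·(-722962))/17245088 = 9846497/4311272; c = (4209·(-722962) − 33011·(-90594))/17245088 = -13087131/4311272.

m = 2.284, c = -3.036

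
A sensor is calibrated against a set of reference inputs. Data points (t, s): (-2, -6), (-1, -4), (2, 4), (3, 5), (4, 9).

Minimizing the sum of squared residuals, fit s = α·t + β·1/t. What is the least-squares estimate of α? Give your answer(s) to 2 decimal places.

α = 1.91

MᵀM·[α, β]ᵀ = Mᵀs reads: 34·α + 5·β = 75;  5·α + (241/144)·β = 155/12.
det = 34·(241/144) − 5² = 2297/72.
α = (75·(241/144) − 5·(155/12))/(2297/72) = 8775/4594; β = (34·(155/12) − 5·75)/(2297/72) = 4620/2297.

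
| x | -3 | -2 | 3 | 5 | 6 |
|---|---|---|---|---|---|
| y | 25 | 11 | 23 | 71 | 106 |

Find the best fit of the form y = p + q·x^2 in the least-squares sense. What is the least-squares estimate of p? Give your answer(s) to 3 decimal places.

Setting ∂/∂p … = 0 gives: 5·p + 83·q = 236;  83·p + 2099·q = 6067.
(Σ1 = 5, Σx^2 = 83, Σx^2·x^2 = 2099, Σy = 236, Σx^2·y = 6067.)
Eliminating q: 2099·(row 1) − 83·(row 2) gives 3606·p = 2099·236 − 83·6067 = -8197, so p = -8197/3606.
Then q = (6067 − 83·(-8197/3606))/2099 = 10747/3606.

p = -2.273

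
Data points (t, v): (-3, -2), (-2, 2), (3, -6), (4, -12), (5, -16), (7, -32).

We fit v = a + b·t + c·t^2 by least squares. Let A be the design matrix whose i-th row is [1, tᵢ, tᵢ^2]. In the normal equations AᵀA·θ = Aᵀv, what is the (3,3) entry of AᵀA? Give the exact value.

Row 3 ↔ basis t^2, column 3 ↔ basis t^2, so (AᵀA)_{3,3} = Σᵢ (t^2)·(t^2) = (9)·(9) + (4)·(4) + (9)·(9) + (16)·(16) + (25)·(25) + (49)·(49) = 3460.

3460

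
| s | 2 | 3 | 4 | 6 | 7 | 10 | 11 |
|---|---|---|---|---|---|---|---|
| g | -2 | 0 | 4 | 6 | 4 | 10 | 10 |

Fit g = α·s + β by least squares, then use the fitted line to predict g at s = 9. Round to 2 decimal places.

ĝ = 8.18

The normal equations are: 335·α + 43·β = 286;  43·α + 7·β = 32.
(Σs·s = 335, Σs = 43, Σ1 = 7, Σs·g = 286, Σg = 32.)
Eliminating β: 7·(row 1) − 43·(row 2) gives 496·α = 7·286 − 43·32 = 626, so α = 313/248.
Then β = (32 − 43·(313/248))/7 = -789/248.
At s = 9: ĝ = (313/248)·(9) + (-789/248)·(1) = 507/62.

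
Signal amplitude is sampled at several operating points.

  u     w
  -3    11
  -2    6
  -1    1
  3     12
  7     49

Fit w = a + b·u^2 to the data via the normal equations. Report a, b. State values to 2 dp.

a = 1.85, b = 0.97

From the data, Σ1 = 5, Σu^2 = 72, Σu^2·u^2 = 2580.
For Mᵀw: Σw = 79, Σu^2·w = 2633.
MᵀM·[a, b]ᵀ = Mᵀw becomes [[5, 72]; [72, 2580]]·[a, b]ᵀ = [79, 2633]ᵀ.
det = 5·2580 − 72² = 7716.
a = (79·2580 − 72·2633)/7716 = 1187/643; b = (5·2633 − 72·79)/7716 = 7477/7716.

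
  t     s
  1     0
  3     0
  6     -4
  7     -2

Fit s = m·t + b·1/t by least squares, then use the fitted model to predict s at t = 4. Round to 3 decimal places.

Normal-equation sums: Σt·t = 95, Σt·1/t = 4, Σ1/t·1/t = 2045/1764.
Right-hand side: Σt·s = -38, Σ1/t·s = -20/21.
Eliminating b: (2045/1764)·(row 1) − 4·(row 2) gives (166051/1764)·m = (2045/1764)·(-38) − 4·(-20/21) = -35495/882, so m = -70990/166051.
Then b = ((-20/21) − 4·(-70990/166051))/(2045/1764) = 108528/166051.
At t = 4: ŝ = (-70990/166051)·(4) + (108528/166051)·(1/4) = -256828/166051.

ŝ = -1.547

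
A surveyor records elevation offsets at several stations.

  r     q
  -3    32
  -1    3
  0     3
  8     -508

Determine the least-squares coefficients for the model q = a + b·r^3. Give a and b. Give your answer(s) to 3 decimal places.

a = 3.371, b = -0.999

The normal equations are: 4·a + 484·b = -470;  484·a + 262874·b = -260963.
Determinant 4·262874 − 484² = 817240.
a = ((-470)·262874 − 484·(-260963))/817240 = 344414/102155; b = (4·(-260963) − 484·(-470))/817240 = -204093/204310.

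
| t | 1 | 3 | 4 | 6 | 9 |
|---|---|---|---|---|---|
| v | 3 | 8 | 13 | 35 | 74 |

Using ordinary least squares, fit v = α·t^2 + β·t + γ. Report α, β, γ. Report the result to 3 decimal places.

With design matrix M, MᵀM = [[8195, 1037, 143]; [1037, 143, 23]; [143, 23, 5]] and Mᵀv = [7537, 955, 133]ᵀ.
Inverting the 3×3 Gram matrix, [α, β, γ]ᵀ = [1213/1239, -934/1239, 122/59]ᵀ.

α = 0.979, β = -0.754, γ = 2.068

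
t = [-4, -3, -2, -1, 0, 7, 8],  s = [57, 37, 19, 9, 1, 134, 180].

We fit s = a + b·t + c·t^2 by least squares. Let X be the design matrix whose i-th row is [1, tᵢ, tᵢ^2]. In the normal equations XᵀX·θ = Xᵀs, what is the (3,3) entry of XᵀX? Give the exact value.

6851

Row 3 ↔ basis t^2, column 3 ↔ basis t^2, so (XᵀX)_{3,3} = Σᵢ (t^2)·(t^2) = (16)·(16) + (9)·(9) + (4)·(4) + (1)·(1) + (0)·(0) + (49)·(49) + (64)·(64) = 6851.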